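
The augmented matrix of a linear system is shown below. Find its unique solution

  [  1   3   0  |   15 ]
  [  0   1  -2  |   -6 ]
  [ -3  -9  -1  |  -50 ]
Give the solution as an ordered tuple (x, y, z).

r3 → r3 + 3·r1
  [ 1  3   0  |  15 ]
  [ 0  1  -2  |  -6 ]
  [ 0  0  -1  |  -5 ]
r3 → -1·r3
  [ 1  3   0  |  15 ]
  [ 0  1  -2  |  -6 ]
  [ 0  0   1  |   5 ]
r2 → r2 + 2·r3
  [ 1  3  0  |  15 ]
  [ 0  1  0  |   4 ]
  [ 0  0  1  |   5 ]
r1 → r1 − 3·r2
  [ 1  0  0  |  3 ]
  [ 0  1  0  |  4 ]
  [ 0  0  1  |  5 ]
Reading off the last column: x = 3, y = 4, z = 5.

(3, 4, 5)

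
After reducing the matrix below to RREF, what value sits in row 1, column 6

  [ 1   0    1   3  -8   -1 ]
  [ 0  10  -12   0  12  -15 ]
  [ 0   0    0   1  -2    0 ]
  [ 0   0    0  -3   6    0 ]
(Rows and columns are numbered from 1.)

ρ2 ← 1/10·ρ2
  [ 1  0     1   3   -8    -1 ]
  [ 0  1  -6/5   0  6/5  -3/2 ]
  [ 0  0     0   1   -2     0 ]
  [ 0  0     0  -3    6     0 ]
ρ4 ← ρ4 + 3·ρ3
  [ 1  0     1  3   -8    -1 ]
  [ 0  1  -6/5  0  6/5  -3/2 ]
  [ 0  0     0  1   -2     0 ]
  [ 0  0     0  0    0     0 ]
ρ1 ← ρ1 − 3·ρ3
  [ 1  0     1  0   -2    -1 ]
  [ 0  1  -6/5  0  6/5  -3/2 ]
  [ 0  0     0  1   -2     0 ]
  [ 0  0     0  0    0     0 ]

-1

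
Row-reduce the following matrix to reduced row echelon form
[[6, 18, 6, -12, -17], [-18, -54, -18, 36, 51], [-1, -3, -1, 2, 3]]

[[1, 3, 1, -2, 0], [0, 0, 0, 0, 1], [0, 0, 0, 0, 0]]

ρ1 ← 1/6·ρ1
  [   1    3    1  -2  -17/6 ]
  [ -18  -54  -18  36     51 ]
  [  -1   -3   -1   2      3 ]
ρ2 ← ρ2 + 18·ρ1
  [  1   3   1  -2  -17/6 ]
  [  0   0   0   0      0 ]
  [ -1  -3  -1   2      3 ]
ρ3 ← ρ3 + ρ1
  [ 1  3  1  -2  -17/6 ]
  [ 0  0  0   0      0 ]
  [ 0  0  0   0    1/6 ]
ρ2 <=> ρ3
  [ 1  3  1  -2  -17/6 ]
  [ 0  0  0   0    1/6 ]
  [ 0  0  0   0      0 ]
ρ2 ← 6·ρ2
  [ 1  3  1  -2  -17/6 ]
  [ 0  0  0   0      1 ]
  [ 0  0  0   0      0 ]
ρ1 ← ρ1 + 17/6·ρ2
  [ 1  3  1  -2  0 ]
  [ 0  0  0   0  1 ]
  [ 0  0  0   0  0 ]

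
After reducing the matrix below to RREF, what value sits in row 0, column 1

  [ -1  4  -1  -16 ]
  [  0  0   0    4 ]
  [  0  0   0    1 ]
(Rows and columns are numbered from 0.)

ρ1 := -1·ρ1
  [ 1  -4  1  16 ]
  [ 0   0  0   4 ]
  [ 0   0  0   1 ]
ρ2 := 1/4·ρ2
  [ 1  -4  1  16 ]
  [ 0   0  0   1 ]
  [ 0   0  0   1 ]
ρ3 := ρ3 − ρ2
  [ 1  -4  1  16 ]
  [ 0   0  0   1 ]
  [ 0   0  0   0 ]
ρ1 := ρ1 − 16·ρ2
  [ 1  -4  1  0 ]
  [ 0   0  0  1 ]
  [ 0   0  0  0 ]

-4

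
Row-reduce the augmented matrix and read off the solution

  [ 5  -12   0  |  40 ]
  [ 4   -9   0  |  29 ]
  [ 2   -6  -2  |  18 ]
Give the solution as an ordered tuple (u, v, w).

(-4, -5, 2)

R1 := 1/5·R1
R2 := R2 − 4·R1
R3 := R3 − 2·R1
R2 := 5/3·R2
R3 := R3 + 6/5·R2
R3 := -1/2·R3
R1 := R1 + 12/5·R2
Reading off the last column: u = -4, v = -5, w = 2.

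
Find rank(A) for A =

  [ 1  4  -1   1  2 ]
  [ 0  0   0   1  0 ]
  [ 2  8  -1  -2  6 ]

R3 ← R3 − 2·R1
  [ 1  4  -1   1  2 ]
  [ 0  0   0   1  0 ]
  [ 0  0   1  -4  2 ]
R2 <=> R3
  [ 1  4  -1   1  2 ]
  [ 0  0   1  -4  2 ]
  [ 0  0   0   1  0 ]
R2 ← R2 + 4·R3
  [ 1  4  -1  1  2 ]
  [ 0  0   1  0  2 ]
  [ 0  0   0  1  0 ]
R1 ← R1 − R3
  [ 1  4  -1  0  2 ]
  [ 0  0   1  0  2 ]
  [ 0  0   0  1  0 ]
R1 ← R1 + R2
  [ 1  4  0  0  4 ]
  [ 0  0  1  0  2 ]
  [ 0  0  0  1  0 ]
The reduced form has 3 nonzero rows.

rank = 3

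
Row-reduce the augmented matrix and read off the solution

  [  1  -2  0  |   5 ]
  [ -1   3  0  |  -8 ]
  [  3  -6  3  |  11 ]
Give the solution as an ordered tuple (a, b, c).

R2 := R2 + R1
  [ 1  -2  0  |   5 ]
  [ 0   1  0  |  -3 ]
  [ 3  -6  3  |  11 ]
R3 := R3 − 3·R1
  [ 1  -2  0  |   5 ]
  [ 0   1  0  |  -3 ]
  [ 0   0  3  |  -4 ]
R3 := 1/3·R3
  [ 1  -2  0  |     5 ]
  [ 0   1  0  |    -3 ]
  [ 0   0  1  |  -4/3 ]
R1 := R1 + 2·R2
  [ 1  0  0  |    -1 ]
  [ 0  1  0  |    -3 ]
  [ 0  0  1  |  -4/3 ]
Reading off the last column: a = -1, b = -3, c = -4/3.

(-1, -3, -4/3)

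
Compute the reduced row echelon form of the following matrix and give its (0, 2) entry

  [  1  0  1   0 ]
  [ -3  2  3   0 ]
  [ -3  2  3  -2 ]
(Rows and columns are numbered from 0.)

1

R2 ← R2 + 3·R1
R3 ← R3 + 3·R1
R2 ← 1/2·R2
R3 ← R3 − 2·R2
R3 ← -1/2·R3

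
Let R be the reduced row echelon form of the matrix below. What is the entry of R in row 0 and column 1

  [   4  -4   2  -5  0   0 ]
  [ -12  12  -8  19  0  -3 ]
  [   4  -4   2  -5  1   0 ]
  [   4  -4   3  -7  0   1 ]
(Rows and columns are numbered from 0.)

Multiply R1 by 1/4.
Add 12 times R1 to R2.
Subtract 4 times R1 from R3.
Subtract 4 times R1 from R4.
Multiply R2 by -1/2.
Subtract R2 from R4.
Multiply R4 by -2.
Subtract 3/2 times R4 from R2.
Subtract 1/2 times R2 from R1.

-1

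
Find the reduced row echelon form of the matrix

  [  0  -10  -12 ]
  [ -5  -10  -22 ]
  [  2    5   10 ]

[[1, 0, 2], [0, 1, 6/5], [0, 0, 0]]

R1 <=> R2
  [ -5  -10  -22 ]
  [  0  -10  -12 ]
  [  2    5   10 ]
R1 -> -1/5·R1
  [ 1    2  22/5 ]
  [ 0  -10   -12 ]
  [ 2    5    10 ]
R3 -> R3 − 2·R1
  [ 1    2  22/5 ]
  [ 0  -10   -12 ]
  [ 0    1   6/5 ]
R2 -> -1/10·R2
  [ 1  2  22/5 ]
  [ 0  1   6/5 ]
  [ 0  1   6/5 ]
R3 -> R3 − R2
  [ 1  2  22/5 ]
  [ 0  1   6/5 ]
  [ 0  0     0 ]
R1 -> R1 − 2·R2
  [ 1  0    2 ]
  [ 0  1  6/5 ]
  [ 0  0    0 ]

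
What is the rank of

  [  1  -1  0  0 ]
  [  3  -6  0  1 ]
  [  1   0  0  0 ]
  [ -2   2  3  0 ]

rank = 4

R2 → R2 − 3·R1
  [  1  -1  0  0 ]
  [  0  -3  0  1 ]
  [  1   0  0  0 ]
  [ -2   2  3  0 ]
R3 → R3 − R1
  [  1  -1  0  0 ]
  [  0  -3  0  1 ]
  [  0   1  0  0 ]
  [ -2   2  3  0 ]
R4 → R4 + 2·R1
  [ 1  -1  0  0 ]
  [ 0  -3  0  1 ]
  [ 0   1  0  0 ]
  [ 0   0  3  0 ]
R2 → -1/3·R2
  [ 1  -1  0     0 ]
  [ 0   1  0  -1/3 ]
  [ 0   1  0     0 ]
  [ 0   0  3     0 ]
R3 → R3 − R2
  [ 1  -1  0     0 ]
  [ 0   1  0  -1/3 ]
  [ 0   0  0   1/3 ]
  [ 0   0  3     0 ]
R3 <-> R4
  [ 1  -1  0     0 ]
  [ 0   1  0  -1/3 ]
  [ 0   0  3     0 ]
  [ 0   0  0   1/3 ]
R3 → 1/3·R3
  [ 1  -1  0     0 ]
  [ 0   1  0  -1/3 ]
  [ 0   0  1     0 ]
  [ 0   0  0   1/3 ]
R4 → 3·R4
  [ 1  -1  0     0 ]
  [ 0   1  0  -1/3 ]
  [ 0   0  1     0 ]
  [ 0   0  0     1 ]
R2 → R2 + 1/3·R4
  [ 1  -1  0  0 ]
  [ 0   1  0  0 ]
  [ 0   0  1  0 ]
  [ 0   0  0  1 ]
R1 → R1 + R2
  [ 1  0  0  0 ]
  [ 0  1  0  0 ]
  [ 0  0  1  0 ]
  [ 0  0  0  1 ]
The reduced form has 4 nonzero rows.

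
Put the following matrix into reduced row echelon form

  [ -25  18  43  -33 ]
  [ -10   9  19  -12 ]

[[1, 0, -1, 9/5], [0, 1, 1, 2/3]]

R1 ← -1/25·R1
  [   1  -18/25  -43/25  33/25 ]
  [ -10       9      19    -12 ]
R2 ← R2 + 10·R1
  [ 1  -18/25  -43/25  33/25 ]
  [ 0     9/5     9/5    6/5 ]
R2 ← 5/9·R2
  [ 1  -18/25  -43/25  33/25 ]
  [ 0       1       1    2/3 ]
R1 ← R1 + 18/25·R2
  [ 1  0  -1  9/5 ]
  [ 0  1   1  2/3 ]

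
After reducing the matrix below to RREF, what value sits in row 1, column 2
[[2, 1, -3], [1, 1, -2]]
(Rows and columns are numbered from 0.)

ρ1 -> 1/2·ρ1
ρ2 -> ρ2 − ρ1
ρ2 -> 2·ρ2
ρ1 -> ρ1 − 1/2·ρ2

-1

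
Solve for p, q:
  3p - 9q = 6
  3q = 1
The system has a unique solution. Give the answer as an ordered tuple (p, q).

Form the augmented matrix and row-reduce:
  [ 3  -9  |  6 ]
  [ 0   3  |  1 ]
R1 -> 1/3·R1
  [ 1  -3  |  2 ]
  [ 0   3  |  1 ]
R2 -> 1/3·R2
  [ 1  -3  |    2 ]
  [ 0   1  |  1/3 ]
R1 -> R1 + 3·R2
  [ 1  0  |    3 ]
  [ 0  1  |  1/3 ]
Reading off the last column: p = 3, q = 1/3.

(3, 1/3)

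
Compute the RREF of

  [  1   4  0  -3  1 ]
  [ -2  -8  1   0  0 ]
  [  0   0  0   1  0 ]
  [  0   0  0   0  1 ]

[[1, 4, 0, 0, 0], [0, 0, 1, 0, 0], [0, 0, 0, 1, 0], [0, 0, 0, 0, 1]]

R2 → R2 + 2·R1
  [ 1  4  0  -3  1 ]
  [ 0  0  1  -6  2 ]
  [ 0  0  0   1  0 ]
  [ 0  0  0   0  1 ]
R2 → R2 − 2·R4
  [ 1  4  0  -3  1 ]
  [ 0  0  1  -6  0 ]
  [ 0  0  0   1  0 ]
  [ 0  0  0   0  1 ]
R1 → R1 − R4
  [ 1  4  0  -3  0 ]
  [ 0  0  1  -6  0 ]
  [ 0  0  0   1  0 ]
  [ 0  0  0   0  1 ]
R2 → R2 + 6·R3
  [ 1  4  0  -3  0 ]
  [ 0  0  1   0  0 ]
  [ 0  0  0   1  0 ]
  [ 0  0  0   0  1 ]
R1 → R1 + 3·R3
  [ 1  4  0  0  0 ]
  [ 0  0  1  0  0 ]
  [ 0  0  0  1  0 ]
  [ 0  0  0  0  1 ]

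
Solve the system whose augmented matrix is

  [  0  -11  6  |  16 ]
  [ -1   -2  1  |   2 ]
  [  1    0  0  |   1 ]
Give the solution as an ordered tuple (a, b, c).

(1, -2, -1)

R1 <=> R2
R1 ← -1·R1
R3 ← R3 − R1
R2 ← -1/11·R2
R3 ← R3 + 2·R2
R3 ← -11·R3
R2 ← R2 + 6/11·R3
R1 ← R1 + R3
R1 ← R1 − 2·R2
Reading off the last column: a = 1, b = -2, c = -1.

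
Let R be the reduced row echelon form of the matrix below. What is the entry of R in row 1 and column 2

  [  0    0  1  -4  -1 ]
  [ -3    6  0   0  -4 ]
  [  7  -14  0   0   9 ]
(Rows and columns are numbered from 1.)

ρ1 ↔ ρ2
  [ -3    6  0   0  -4 ]
  [  0    0  1  -4  -1 ]
  [  7  -14  0   0   9 ]
ρ1 → -1/3·ρ1
  [ 1   -2  0   0  4/3 ]
  [ 0    0  1  -4   -1 ]
  [ 7  -14  0   0    9 ]
ρ3 → ρ3 − 7·ρ1
  [ 1  -2  0   0   4/3 ]
  [ 0   0  1  -4    -1 ]
  [ 0   0  0   0  -1/3 ]
ρ3 → -3·ρ3
  [ 1  -2  0   0  4/3 ]
  [ 0   0  1  -4   -1 ]
  [ 0   0  0   0    1 ]
ρ2 → ρ2 + ρ3
  [ 1  -2  0   0  4/3 ]
  [ 0   0  1  -4    0 ]
  [ 0   0  0   0    1 ]
ρ1 → ρ1 − 4/3·ρ3
  [ 1  -2  0   0  0 ]
  [ 0   0  1  -4  0 ]
  [ 0   0  0   0  1 ]

-2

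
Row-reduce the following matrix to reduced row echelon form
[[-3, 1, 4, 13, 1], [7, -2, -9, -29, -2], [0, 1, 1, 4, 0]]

[[1, 0, -1, -3, 0], [0, 1, 1, 4, 0], [0, 0, 0, 0, 1]]

R1 ← -1/3·R1
  [ 1  -1/3  -4/3  -13/3  -1/3 ]
  [ 7    -2    -9    -29    -2 ]
  [ 0     1     1      4     0 ]
R2 ← R2 − 7·R1
  [ 1  -1/3  -4/3  -13/3  -1/3 ]
  [ 0   1/3   1/3    4/3   1/3 ]
  [ 0     1     1      4     0 ]
R2 ← 3·R2
  [ 1  -1/3  -4/3  -13/3  -1/3 ]
  [ 0     1     1      4     1 ]
  [ 0     1     1      4     0 ]
R3 ← R3 − R2
  [ 1  -1/3  -4/3  -13/3  -1/3 ]
  [ 0     1     1      4     1 ]
  [ 0     0     0      0    -1 ]
R3 ← -1·R3
  [ 1  -1/3  -4/3  -13/3  -1/3 ]
  [ 0     1     1      4     1 ]
  [ 0     0     0      0     1 ]
R2 ← R2 − R3
  [ 1  -1/3  -4/3  -13/3  -1/3 ]
  [ 0     1     1      4     0 ]
  [ 0     0     0      0     1 ]
R1 ← R1 + 1/3·R3
  [ 1  -1/3  -4/3  -13/3  0 ]
  [ 0     1     1      4  0 ]
  [ 0     0     0      0  1 ]
R1 ← R1 + 1/3·R2
  [ 1  0  -1  -3  0 ]
  [ 0  1   1   4  0 ]
  [ 0  0   0   0  1 ]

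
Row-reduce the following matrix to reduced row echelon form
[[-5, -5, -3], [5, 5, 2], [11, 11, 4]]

r1 ← -1/5·r1
  [  1   1  3/5 ]
  [  5   5    2 ]
  [ 11  11    4 ]
r2 ← r2 − 5·r1
  [  1   1  3/5 ]
  [  0   0   -1 ]
  [ 11  11    4 ]
r3 ← r3 − 11·r1
  [ 1  1    3/5 ]
  [ 0  0     -1 ]
  [ 0  0  -13/5 ]
r2 ← -1·r2
  [ 1  1    3/5 ]
  [ 0  0      1 ]
  [ 0  0  -13/5 ]
r3 ← r3 + 13/5·r2
  [ 1  1  3/5 ]
  [ 0  0    1 ]
  [ 0  0    0 ]
r1 ← r1 − 3/5·r2
  [ 1  1  0 ]
  [ 0  0  1 ]
  [ 0  0  0 ]

[[1, 1, 0], [0, 0, 1], [0, 0, 0]]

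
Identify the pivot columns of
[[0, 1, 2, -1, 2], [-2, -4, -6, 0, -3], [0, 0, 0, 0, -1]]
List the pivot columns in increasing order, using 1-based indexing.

R1 <-> R2
  [ -2  -4  -6   0  -3 ]
  [  0   1   2  -1   2 ]
  [  0   0   0   0  -1 ]
R1 := -1/2·R1
  [ 1  2  3   0  3/2 ]
  [ 0  1  2  -1    2 ]
  [ 0  0  0   0   -1 ]
R3 := -1·R3
  [ 1  2  3   0  3/2 ]
  [ 0  1  2  -1    2 ]
  [ 0  0  0   0    1 ]
R2 := R2 − 2·R3
  [ 1  2  3   0  3/2 ]
  [ 0  1  2  -1    0 ]
  [ 0  0  0   0    1 ]
R1 := R1 − 3/2·R3
  [ 1  2  3   0  0 ]
  [ 0  1  2  -1  0 ]
  [ 0  0  0   0  1 ]
R1 := R1 − 2·R2
  [ 1  0  -1   2  0 ]
  [ 0  1   2  -1  0 ]
  [ 0  0   0   0  1 ]
Pivot columns are the columns containing a leading 1.

1, 2, 5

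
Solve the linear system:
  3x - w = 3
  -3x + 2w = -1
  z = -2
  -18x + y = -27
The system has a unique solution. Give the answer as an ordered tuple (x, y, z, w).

Form the augmented matrix and row-reduce:
  [   3  0  0  -1  |    3 ]
  [  -3  0  0   2  |   -1 ]
  [   0  0  1   0  |   -2 ]
  [ -18  1  0   0  |  -27 ]
ρ1 ← 1/3·ρ1
  [   1  0  0  -1/3  |    1 ]
  [  -3  0  0     2  |   -1 ]
  [   0  0  1     0  |   -2 ]
  [ -18  1  0     0  |  -27 ]
ρ2 ← ρ2 + 3·ρ1
  [   1  0  0  -1/3  |    1 ]
  [   0  0  0     1  |    2 ]
  [   0  0  1     0  |   -2 ]
  [ -18  1  0     0  |  -27 ]
ρ4 ← ρ4 + 18·ρ1
  [ 1  0  0  -1/3  |   1 ]
  [ 0  0  0     1  |   2 ]
  [ 0  0  1     0  |  -2 ]
  [ 0  1  0    -6  |  -9 ]
ρ2 <-> ρ4
  [ 1  0  0  -1/3  |   1 ]
  [ 0  1  0    -6  |  -9 ]
  [ 0  0  1     0  |  -2 ]
  [ 0  0  0     1  |   2 ]
ρ2 ← ρ2 + 6·ρ4
  [ 1  0  0  -1/3  |   1 ]
  [ 0  1  0     0  |   3 ]
  [ 0  0  1     0  |  -2 ]
  [ 0  0  0     1  |   2 ]
ρ1 ← ρ1 + 1/3·ρ4
  [ 1  0  0  0  |  5/3 ]
  [ 0  1  0  0  |    3 ]
  [ 0  0  1  0  |   -2 ]
  [ 0  0  0  1  |    2 ]
Reading off the last column: x = 5/3, y = 3, z = -2, w = 2.

(5/3, 3, -2, 2)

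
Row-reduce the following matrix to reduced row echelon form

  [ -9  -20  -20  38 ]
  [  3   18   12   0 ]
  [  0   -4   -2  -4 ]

[[1, 0, 0, -2], [0, 1, 0, 3], [0, 0, 1, -4]]

r1 ← -1/9·r1
  [ 1  20/9  20/9  -38/9 ]
  [ 3    18    12      0 ]
  [ 0    -4    -2     -4 ]
r2 ← r2 − 3·r1
  [ 1  20/9  20/9  -38/9 ]
  [ 0  34/3  16/3   38/3 ]
  [ 0    -4    -2     -4 ]
r2 ← 3/34·r2
  [ 1  20/9  20/9  -38/9 ]
  [ 0     1  8/17  19/17 ]
  [ 0    -4    -2     -4 ]
r3 ← r3 + 4·r2
  [ 1  20/9   20/9  -38/9 ]
  [ 0     1   8/17  19/17 ]
  [ 0     0  -2/17   8/17 ]
r3 ← -17/2·r3
  [ 1  20/9  20/9  -38/9 ]
  [ 0     1  8/17  19/17 ]
  [ 0     0     1     -4 ]
r2 ← r2 − 8/17·r3
  [ 1  20/9  20/9  -38/9 ]
  [ 0     1     0      3 ]
  [ 0     0     1     -4 ]
r1 ← r1 − 20/9·r3
  [ 1  20/9  0  14/3 ]
  [ 0     1  0     3 ]
  [ 0     0  1    -4 ]
r1 ← r1 − 20/9·r2
  [ 1  0  0  -2 ]
  [ 0  1  0   3 ]
  [ 0  0  1  -4 ]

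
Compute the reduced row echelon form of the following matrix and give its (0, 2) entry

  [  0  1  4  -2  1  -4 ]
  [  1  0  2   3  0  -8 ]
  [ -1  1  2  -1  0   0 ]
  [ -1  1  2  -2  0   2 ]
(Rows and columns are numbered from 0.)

2

R1 <-> R2
  [  1  0  2   3  0  -8 ]
  [  0  1  4  -2  1  -4 ]
  [ -1  1  2  -1  0   0 ]
  [ -1  1  2  -2  0   2 ]
R3 → R3 + R1
  [  1  0  2   3  0  -8 ]
  [  0  1  4  -2  1  -4 ]
  [  0  1  4   2  0  -8 ]
  [ -1  1  2  -2  0   2 ]
R4 → R4 + R1
  [ 1  0  2   3  0  -8 ]
  [ 0  1  4  -2  1  -4 ]
  [ 0  1  4   2  0  -8 ]
  [ 0  1  4   1  0  -6 ]
R3 → R3 − R2
  [ 1  0  2   3   0  -8 ]
  [ 0  1  4  -2   1  -4 ]
  [ 0  0  0   4  -1  -4 ]
  [ 0  1  4   1   0  -6 ]
R4 → R4 − R2
  [ 1  0  2   3   0  -8 ]
  [ 0  1  4  -2   1  -4 ]
  [ 0  0  0   4  -1  -4 ]
  [ 0  0  0   3  -1  -2 ]
R3 → 1/4·R3
  [ 1  0  2   3     0  -8 ]
  [ 0  1  4  -2     1  -4 ]
  [ 0  0  0   1  -1/4  -1 ]
  [ 0  0  0   3    -1  -2 ]
R4 → R4 − 3·R3
  [ 1  0  2   3     0  -8 ]
  [ 0  1  4  -2     1  -4 ]
  [ 0  0  0   1  -1/4  -1 ]
  [ 0  0  0   0  -1/4   1 ]
R4 → -4·R4
  [ 1  0  2   3     0  -8 ]
  [ 0  1  4  -2     1  -4 ]
  [ 0  0  0   1  -1/4  -1 ]
  [ 0  0  0   0     1  -4 ]
R3 → R3 + 1/4·R4
  [ 1  0  2   3  0  -8 ]
  [ 0  1  4  -2  1  -4 ]
  [ 0  0  0   1  0  -2 ]
  [ 0  0  0   0  1  -4 ]
R2 → R2 − R4
  [ 1  0  2   3  0  -8 ]
  [ 0  1  4  -2  0   0 ]
  [ 0  0  0   1  0  -2 ]
  [ 0  0  0   0  1  -4 ]
R2 → R2 + 2·R3
  [ 1  0  2  3  0  -8 ]
  [ 0  1  4  0  0  -4 ]
  [ 0  0  0  1  0  -2 ]
  [ 0  0  0  0  1  -4 ]
R1 → R1 − 3·R3
  [ 1  0  2  0  0  -2 ]
  [ 0  1  4  0  0  -4 ]
  [ 0  0  0  1  0  -2 ]
  [ 0  0  0  0  1  -4 ]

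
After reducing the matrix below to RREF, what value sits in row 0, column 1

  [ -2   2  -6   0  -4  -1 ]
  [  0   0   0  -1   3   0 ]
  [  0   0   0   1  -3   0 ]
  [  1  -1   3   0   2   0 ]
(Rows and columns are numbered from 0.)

-1

R1 → -1/2·R1
  [ 1  -1  3   0   2  1/2 ]
  [ 0   0  0  -1   3    0 ]
  [ 0   0  0   1  -3    0 ]
  [ 1  -1  3   0   2    0 ]
R4 → R4 − R1
  [ 1  -1  3   0   2   1/2 ]
  [ 0   0  0  -1   3     0 ]
  [ 0   0  0   1  -3     0 ]
  [ 0   0  0   0   0  -1/2 ]
R2 → -1·R2
  [ 1  -1  3  0   2   1/2 ]
  [ 0   0  0  1  -3     0 ]
  [ 0   0  0  1  -3     0 ]
  [ 0   0  0  0   0  -1/2 ]
R3 → R3 − R2
  [ 1  -1  3  0   2   1/2 ]
  [ 0   0  0  1  -3     0 ]
  [ 0   0  0  0   0     0 ]
  [ 0   0  0  0   0  -1/2 ]
R3 <-> R4
  [ 1  -1  3  0   2   1/2 ]
  [ 0   0  0  1  -3     0 ]
  [ 0   0  0  0   0  -1/2 ]
  [ 0   0  0  0   0     0 ]
R3 → -2·R3
  [ 1  -1  3  0   2  1/2 ]
  [ 0   0  0  1  -3    0 ]
  [ 0   0  0  0   0    1 ]
  [ 0   0  0  0   0    0 ]
R1 → R1 − 1/2·R3
  [ 1  -1  3  0   2  0 ]
  [ 0   0  0  1  -3  0 ]
  [ 0   0  0  0   0  1 ]
  [ 0   0  0  0   0  0 ]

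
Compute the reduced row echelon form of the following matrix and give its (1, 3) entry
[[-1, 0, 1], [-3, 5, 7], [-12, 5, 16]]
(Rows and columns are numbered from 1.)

-1

Multiply r1 by -1.
  [   1  0  -1 ]
  [  -3  5   7 ]
  [ -12  5  16 ]
Add 3 times r1 to r2.
  [   1  0  -1 ]
  [   0  5   4 ]
  [ -12  5  16 ]
Add 12 times r1 to r3.
  [ 1  0  -1 ]
  [ 0  5   4 ]
  [ 0  5   4 ]
Multiply r2 by 1/5.
  [ 1  0   -1 ]
  [ 0  1  4/5 ]
  [ 0  5    4 ]
Subtract 5 times r2 from r3.
  [ 1  0   -1 ]
  [ 0  1  4/5 ]
  [ 0  0    0 ]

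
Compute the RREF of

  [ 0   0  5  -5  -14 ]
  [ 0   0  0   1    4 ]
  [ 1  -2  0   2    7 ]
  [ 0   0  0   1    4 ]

[[1, -2, 0, 0, -1], [0, 0, 1, 0, 6/5], [0, 0, 0, 1, 4], [0, 0, 0, 0, 0]]

R1 <=> R3
  [ 1  -2  0   2    7 ]
  [ 0   0  0   1    4 ]
  [ 0   0  5  -5  -14 ]
  [ 0   0  0   1    4 ]
R2 <=> R3
  [ 1  -2  0   2    7 ]
  [ 0   0  5  -5  -14 ]
  [ 0   0  0   1    4 ]
  [ 0   0  0   1    4 ]
R2 ← 1/5·R2
  [ 1  -2  0   2      7 ]
  [ 0   0  1  -1  -14/5 ]
  [ 0   0  0   1      4 ]
  [ 0   0  0   1      4 ]
R4 ← R4 − R3
  [ 1  -2  0   2      7 ]
  [ 0   0  1  -1  -14/5 ]
  [ 0   0  0   1      4 ]
  [ 0   0  0   0      0 ]
R2 ← R2 + R3
  [ 1  -2  0  2    7 ]
  [ 0   0  1  0  6/5 ]
  [ 0   0  0  1    4 ]
  [ 0   0  0  0    0 ]
R1 ← R1 − 2·R3
  [ 1  -2  0  0   -1 ]
  [ 0   0  1  0  6/5 ]
  [ 0   0  0  1    4 ]
  [ 0   0  0  0    0 ]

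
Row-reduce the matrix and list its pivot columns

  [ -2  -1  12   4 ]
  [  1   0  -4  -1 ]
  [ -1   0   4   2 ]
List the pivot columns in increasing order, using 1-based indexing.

1, 2, 4

Multiply r1 by -1/2.
  [  1  1/2  -6  -2 ]
  [  1    0  -4  -1 ]
  [ -1    0   4   2 ]
Subtract r1 from r2.
  [  1   1/2  -6  -2 ]
  [  0  -1/2   2   1 ]
  [ -1     0   4   2 ]
Add r1 to r3.
  [ 1   1/2  -6  -2 ]
  [ 0  -1/2   2   1 ]
  [ 0   1/2  -2   0 ]
Multiply r2 by -2.
  [ 1  1/2  -6  -2 ]
  [ 0    1  -4  -2 ]
  [ 0  1/2  -2   0 ]
Subtract 1/2 times r2 from r3.
  [ 1  1/2  -6  -2 ]
  [ 0    1  -4  -2 ]
  [ 0    0   0   1 ]
Add 2 times r3 to r2.
  [ 1  1/2  -6  -2 ]
  [ 0    1  -4   0 ]
  [ 0    0   0   1 ]
Add 2 times r3 to r1.
  [ 1  1/2  -6  0 ]
  [ 0    1  -4  0 ]
  [ 0    0   0  1 ]
Subtract 1/2 times r2 from r1.
  [ 1  0  -4  0 ]
  [ 0  1  -4  0 ]
  [ 0  0   0  1 ]
Pivot columns are the columns containing a leading 1.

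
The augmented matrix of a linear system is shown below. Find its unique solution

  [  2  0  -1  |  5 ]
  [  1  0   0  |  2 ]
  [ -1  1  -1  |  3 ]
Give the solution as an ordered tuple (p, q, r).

(2, 4, -1)

R1 → 1/2·R1
  [  1  0  -1/2  |  5/2 ]
  [  1  0     0  |    2 ]
  [ -1  1    -1  |    3 ]
R2 → R2 − R1
  [  1  0  -1/2  |   5/2 ]
  [  0  0   1/2  |  -1/2 ]
  [ -1  1    -1  |     3 ]
R3 → R3 + R1
  [ 1  0  -1/2  |   5/2 ]
  [ 0  0   1/2  |  -1/2 ]
  [ 0  1  -3/2  |  11/2 ]
R2 ↔ R3
  [ 1  0  -1/2  |   5/2 ]
  [ 0  1  -3/2  |  11/2 ]
  [ 0  0   1/2  |  -1/2 ]
R3 → 2·R3
  [ 1  0  -1/2  |   5/2 ]
  [ 0  1  -3/2  |  11/2 ]
  [ 0  0     1  |    -1 ]
R2 → R2 + 3/2·R3
  [ 1  0  -1/2  |  5/2 ]
  [ 0  1     0  |    4 ]
  [ 0  0     1  |   -1 ]
R1 → R1 + 1/2·R3
  [ 1  0  0  |   2 ]
  [ 0  1  0  |   4 ]
  [ 0  0  1  |  -1 ]
Reading off the last column: p = 2, q = 4, r = -1.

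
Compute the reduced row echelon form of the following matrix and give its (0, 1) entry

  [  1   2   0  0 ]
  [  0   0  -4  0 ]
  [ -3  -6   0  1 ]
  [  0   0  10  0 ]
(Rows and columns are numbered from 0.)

2

R3 ← R3 + 3·R1
  [ 1  2   0  0 ]
  [ 0  0  -4  0 ]
  [ 0  0   0  1 ]
  [ 0  0  10  0 ]
R2 ← -1/4·R2
  [ 1  2   0  0 ]
  [ 0  0   1  0 ]
  [ 0  0   0  1 ]
  [ 0  0  10  0 ]
R4 ← R4 − 10·R2
  [ 1  2  0  0 ]
  [ 0  0  1  0 ]
  [ 0  0  0  1 ]
  [ 0  0  0  0 ]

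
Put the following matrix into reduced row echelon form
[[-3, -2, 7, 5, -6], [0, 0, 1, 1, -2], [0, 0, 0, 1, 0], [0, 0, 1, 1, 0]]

Multiply R1 by -1/3.
  [ 1  2/3  -7/3  -5/3   2 ]
  [ 0    0     1     1  -2 ]
  [ 0    0     0     1   0 ]
  [ 0    0     1     1   0 ]
Subtract R2 from R4.
  [ 1  2/3  -7/3  -5/3   2 ]
  [ 0    0     1     1  -2 ]
  [ 0    0     0     1   0 ]
  [ 0    0     0     0   2 ]
Multiply R4 by 1/2.
  [ 1  2/3  -7/3  -5/3   2 ]
  [ 0    0     1     1  -2 ]
  [ 0    0     0     1   0 ]
  [ 0    0     0     0   1 ]
Add 2 times R4 to R2.
  [ 1  2/3  -7/3  -5/3  2 ]
  [ 0    0     1     1  0 ]
  [ 0    0     0     1  0 ]
  [ 0    0     0     0  1 ]
Subtract 2 times R4 from R1.
  [ 1  2/3  -7/3  -5/3  0 ]
  [ 0    0     1     1  0 ]
  [ 0    0     0     1  0 ]
  [ 0    0     0     0  1 ]
Subtract R3 from R2.
  [ 1  2/3  -7/3  -5/3  0 ]
  [ 0    0     1     0  0 ]
  [ 0    0     0     1  0 ]
  [ 0    0     0     0  1 ]
Add 5/3 times R3 to R1.
  [ 1  2/3  -7/3  0  0 ]
  [ 0    0     1  0  0 ]
  [ 0    0     0  1  0 ]
  [ 0    0     0  0  1 ]
Add 7/3 times R2 to R1.
  [ 1  2/3  0  0  0 ]
  [ 0    0  1  0  0 ]
  [ 0    0  0  1  0 ]
  [ 0    0  0  0  1 ]

[[1, 2/3, 0, 0, 0], [0, 0, 1, 0, 0], [0, 0, 0, 1, 0], [0, 0, 0, 0, 1]]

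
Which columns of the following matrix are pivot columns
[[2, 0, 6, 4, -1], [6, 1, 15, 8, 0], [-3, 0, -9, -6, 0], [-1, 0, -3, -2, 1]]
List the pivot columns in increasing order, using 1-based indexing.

1, 2, 5

R1 -> 1/2·R1
  [  1  0   3   2  -1/2 ]
  [  6  1  15   8     0 ]
  [ -3  0  -9  -6     0 ]
  [ -1  0  -3  -2     1 ]
R2 -> R2 − 6·R1
  [  1  0   3   2  -1/2 ]
  [  0  1  -3  -4     3 ]
  [ -3  0  -9  -6     0 ]
  [ -1  0  -3  -2     1 ]
R3 -> R3 + 3·R1
  [  1  0   3   2  -1/2 ]
  [  0  1  -3  -4     3 ]
  [  0  0   0   0  -3/2 ]
  [ -1  0  -3  -2     1 ]
R4 -> R4 + R1
  [ 1  0   3   2  -1/2 ]
  [ 0  1  -3  -4     3 ]
  [ 0  0   0   0  -3/2 ]
  [ 0  0   0   0   1/2 ]
R3 -> -2/3·R3
  [ 1  0   3   2  -1/2 ]
  [ 0  1  -3  -4     3 ]
  [ 0  0   0   0     1 ]
  [ 0  0   0   0   1/2 ]
R4 -> R4 − 1/2·R3
  [ 1  0   3   2  -1/2 ]
  [ 0  1  -3  -4     3 ]
  [ 0  0   0   0     1 ]
  [ 0  0   0   0     0 ]
R2 -> R2 − 3·R3
  [ 1  0   3   2  -1/2 ]
  [ 0  1  -3  -4     0 ]
  [ 0  0   0   0     1 ]
  [ 0  0   0   0     0 ]
R1 -> R1 + 1/2·R3
  [ 1  0   3   2  0 ]
  [ 0  1  -3  -4  0 ]
  [ 0  0   0   0  1 ]
  [ 0  0   0   0  0 ]
Pivot columns are the columns containing a leading 1.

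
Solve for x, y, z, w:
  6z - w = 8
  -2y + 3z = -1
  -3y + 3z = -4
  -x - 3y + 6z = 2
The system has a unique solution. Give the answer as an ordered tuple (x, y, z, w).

(-1, 3, 5/3, 2)

Form the augmented matrix and row-reduce:
  [  0   0  6  -1  |   8 ]
  [  0  -2  3   0  |  -1 ]
  [  0  -3  3   0  |  -4 ]
  [ -1  -3  6   0  |   2 ]
Swap R1 and R4.
  [ -1  -3  6   0  |   2 ]
  [  0  -2  3   0  |  -1 ]
  [  0  -3  3   0  |  -4 ]
  [  0   0  6  -1  |   8 ]
Multiply R1 by -1.
  [ 1   3  -6   0  |  -2 ]
  [ 0  -2   3   0  |  -1 ]
  [ 0  -3   3   0  |  -4 ]
  [ 0   0   6  -1  |   8 ]
Multiply R2 by -1/2.
  [ 1   3    -6   0  |   -2 ]
  [ 0   1  -3/2   0  |  1/2 ]
  [ 0  -3     3   0  |   -4 ]
  [ 0   0     6  -1  |    8 ]
Add 3 times R2 to R3.
  [ 1  3    -6   0  |    -2 ]
  [ 0  1  -3/2   0  |   1/2 ]
  [ 0  0  -3/2   0  |  -5/2 ]
  [ 0  0     6  -1  |     8 ]
Multiply R3 by -2/3.
  [ 1  3    -6   0  |   -2 ]
  [ 0  1  -3/2   0  |  1/2 ]
  [ 0  0     1   0  |  5/3 ]
  [ 0  0     6  -1  |    8 ]
Subtract 6 times R3 from R4.
  [ 1  3    -6   0  |   -2 ]
  [ 0  1  -3/2   0  |  1/2 ]
  [ 0  0     1   0  |  5/3 ]
  [ 0  0     0  -1  |   -2 ]
Multiply R4 by -1.
  [ 1  3    -6  0  |   -2 ]
  [ 0  1  -3/2  0  |  1/2 ]
  [ 0  0     1  0  |  5/3 ]
  [ 0  0     0  1  |    2 ]
Add 3/2 times R3 to R2.
  [ 1  3  -6  0  |   -2 ]
  [ 0  1   0  0  |    3 ]
  [ 0  0   1  0  |  5/3 ]
  [ 0  0   0  1  |    2 ]
Add 6 times R3 to R1.
  [ 1  3  0  0  |    8 ]
  [ 0  1  0  0  |    3 ]
  [ 0  0  1  0  |  5/3 ]
  [ 0  0  0  1  |    2 ]
Subtract 3 times R2 from R1.
  [ 1  0  0  0  |   -1 ]
  [ 0  1  0  0  |    3 ]
  [ 0  0  1  0  |  5/3 ]
  [ 0  0  0  1  |    2 ]
Reading off the last column: x = -1, y = 3, z = 5/3, w = 2.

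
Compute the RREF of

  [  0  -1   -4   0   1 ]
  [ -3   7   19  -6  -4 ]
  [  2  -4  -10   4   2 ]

r1 <=> r2
  [ -3   7   19  -6  -4 ]
  [  0  -1   -4   0   1 ]
  [  2  -4  -10   4   2 ]
r1 -> -1/3·r1
  [ 1  -7/3  -19/3  2  4/3 ]
  [ 0    -1     -4  0    1 ]
  [ 2    -4    -10  4    2 ]
r3 -> r3 − 2·r1
  [ 1  -7/3  -19/3  2   4/3 ]
  [ 0    -1     -4  0     1 ]
  [ 0   2/3    8/3  0  -2/3 ]
r2 -> -1·r2
  [ 1  -7/3  -19/3  2   4/3 ]
  [ 0     1      4  0    -1 ]
  [ 0   2/3    8/3  0  -2/3 ]
r3 -> r3 − 2/3·r2
  [ 1  -7/3  -19/3  2  4/3 ]
  [ 0     1      4  0   -1 ]
  [ 0     0      0  0    0 ]
r1 -> r1 + 7/3·r2
  [ 1  0  3  2  -1 ]
  [ 0  1  4  0  -1 ]
  [ 0  0  0  0   0 ]

[[1, 0, 3, 2, -1], [0, 1, 4, 0, -1], [0, 0, 0, 0, 0]]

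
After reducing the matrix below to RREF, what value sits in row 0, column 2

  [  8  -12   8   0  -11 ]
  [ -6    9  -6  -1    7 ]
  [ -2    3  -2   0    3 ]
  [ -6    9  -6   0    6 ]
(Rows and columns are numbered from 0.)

1

R1 → 1/8·R1
  [  1  -3/2   1   0  -11/8 ]
  [ -6     9  -6  -1      7 ]
  [ -2     3  -2   0      3 ]
  [ -6     9  -6   0      6 ]
R2 → R2 + 6·R1
  [  1  -3/2   1   0  -11/8 ]
  [  0     0   0  -1   -5/4 ]
  [ -2     3  -2   0      3 ]
  [ -6     9  -6   0      6 ]
R3 → R3 + 2·R1
  [  1  -3/2   1   0  -11/8 ]
  [  0     0   0  -1   -5/4 ]
  [  0     0   0   0    1/4 ]
  [ -6     9  -6   0      6 ]
R4 → R4 + 6·R1
  [ 1  -3/2  1   0  -11/8 ]
  [ 0     0  0  -1   -5/4 ]
  [ 0     0  0   0    1/4 ]
  [ 0     0  0   0   -9/4 ]
R2 → -1·R2
  [ 1  -3/2  1  0  -11/8 ]
  [ 0     0  0  1    5/4 ]
  [ 0     0  0  0    1/4 ]
  [ 0     0  0  0   -9/4 ]
R3 → 4·R3
  [ 1  -3/2  1  0  -11/8 ]
  [ 0     0  0  1    5/4 ]
  [ 0     0  0  0      1 ]
  [ 0     0  0  0   -9/4 ]
R4 → R4 + 9/4·R3
  [ 1  -3/2  1  0  -11/8 ]
  [ 0     0  0  1    5/4 ]
  [ 0     0  0  0      1 ]
  [ 0     0  0  0      0 ]
R2 → R2 − 5/4·R3
  [ 1  -3/2  1  0  -11/8 ]
  [ 0     0  0  1      0 ]
  [ 0     0  0  0      1 ]
  [ 0     0  0  0      0 ]
R1 → R1 + 11/8·R3
  [ 1  -3/2  1  0  0 ]
  [ 0     0  0  1  0 ]
  [ 0     0  0  0  1 ]
  [ 0     0  0  0  0 ]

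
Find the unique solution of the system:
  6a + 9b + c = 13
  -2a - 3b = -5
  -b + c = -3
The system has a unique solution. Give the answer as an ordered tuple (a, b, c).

Form the augmented matrix and row-reduce:
  [  6   9  1  |  13 ]
  [ -2  -3  0  |  -5 ]
  [  0  -1  1  |  -3 ]
r1 ← 1/6·r1
  [  1  3/2  1/6  |  13/6 ]
  [ -2   -3    0  |    -5 ]
  [  0   -1    1  |    -3 ]
r2 ← r2 + 2·r1
  [ 1  3/2  1/6  |  13/6 ]
  [ 0    0  1/3  |  -2/3 ]
  [ 0   -1    1  |    -3 ]
r2 ↔ r3
  [ 1  3/2  1/6  |  13/6 ]
  [ 0   -1    1  |    -3 ]
  [ 0    0  1/3  |  -2/3 ]
r2 ← -1·r2
  [ 1  3/2  1/6  |  13/6 ]
  [ 0    1   -1  |     3 ]
  [ 0    0  1/3  |  -2/3 ]
r3 ← 3·r3
  [ 1  3/2  1/6  |  13/6 ]
  [ 0    1   -1  |     3 ]
  [ 0    0    1  |    -2 ]
r2 ← r2 + r3
  [ 1  3/2  1/6  |  13/6 ]
  [ 0    1    0  |     1 ]
  [ 0    0    1  |    -2 ]
r1 ← r1 − 1/6·r3
  [ 1  3/2  0  |  5/2 ]
  [ 0    1  0  |    1 ]
  [ 0    0  1  |   -2 ]
r1 ← r1 − 3/2·r2
  [ 1  0  0  |   1 ]
  [ 0  1  0  |   1 ]
  [ 0  0  1  |  -2 ]
Reading off the last column: a = 1, b = 1, c = -2.

(1, 1, -2)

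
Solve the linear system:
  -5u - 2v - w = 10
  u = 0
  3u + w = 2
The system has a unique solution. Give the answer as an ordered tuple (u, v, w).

Form the augmented matrix and row-reduce:
  [ -5  -2  -1  |  10 ]
  [  1   0   0  |   0 ]
  [  3   0   1  |   2 ]
R1 -> -1/5·R1
  [ 1  2/5  1/5  |  -2 ]
  [ 1    0    0  |   0 ]
  [ 3    0    1  |   2 ]
R2 -> R2 − R1
  [ 1   2/5   1/5  |  -2 ]
  [ 0  -2/5  -1/5  |   2 ]
  [ 3     0     1  |   2 ]
R3 -> R3 − 3·R1
  [ 1   2/5   1/5  |  -2 ]
  [ 0  -2/5  -1/5  |   2 ]
  [ 0  -6/5   2/5  |   8 ]
R2 -> -5/2·R2
  [ 1   2/5  1/5  |  -2 ]
  [ 0     1  1/2  |  -5 ]
  [ 0  -6/5  2/5  |   8 ]
R3 -> R3 + 6/5·R2
  [ 1  2/5  1/5  |  -2 ]
  [ 0    1  1/2  |  -5 ]
  [ 0    0    1  |   2 ]
R2 -> R2 − 1/2·R3
  [ 1  2/5  1/5  |  -2 ]
  [ 0    1    0  |  -6 ]
  [ 0    0    1  |   2 ]
R1 -> R1 − 1/5·R3
  [ 1  2/5  0  |  -12/5 ]
  [ 0    1  0  |     -6 ]
  [ 0    0  1  |      2 ]
R1 -> R1 − 2/5·R2
  [ 1  0  0  |   0 ]
  [ 0  1  0  |  -6 ]
  [ 0  0  1  |   2 ]
Reading off the last column: u = 0, v = -6, w = 2.

(0, -6, 2)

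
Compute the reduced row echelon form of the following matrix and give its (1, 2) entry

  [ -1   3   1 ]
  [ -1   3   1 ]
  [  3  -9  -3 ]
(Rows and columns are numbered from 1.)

R1 ← -1·R1
R2 ← R2 + R1
R3 ← R3 − 3·R1

-3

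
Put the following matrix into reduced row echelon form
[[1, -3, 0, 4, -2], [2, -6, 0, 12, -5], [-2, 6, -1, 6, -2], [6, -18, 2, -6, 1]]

ρ2 → ρ2 − 2·ρ1
  [  1   -3   0   4  -2 ]
  [  0    0   0   4  -1 ]
  [ -2    6  -1   6  -2 ]
  [  6  -18   2  -6   1 ]
ρ3 → ρ3 + 2·ρ1
  [ 1   -3   0   4  -2 ]
  [ 0    0   0   4  -1 ]
  [ 0    0  -1  14  -6 ]
  [ 6  -18   2  -6   1 ]
ρ4 → ρ4 − 6·ρ1
  [ 1  -3   0    4  -2 ]
  [ 0   0   0    4  -1 ]
  [ 0   0  -1   14  -6 ]
  [ 0   0   2  -30  13 ]
ρ2 <=> ρ3
  [ 1  -3   0    4  -2 ]
  [ 0   0  -1   14  -6 ]
  [ 0   0   0    4  -1 ]
  [ 0   0   2  -30  13 ]
ρ2 → -1·ρ2
  [ 1  -3  0    4  -2 ]
  [ 0   0  1  -14   6 ]
  [ 0   0  0    4  -1 ]
  [ 0   0  2  -30  13 ]
ρ4 → ρ4 − 2·ρ2
  [ 1  -3  0    4  -2 ]
  [ 0   0  1  -14   6 ]
  [ 0   0  0    4  -1 ]
  [ 0   0  0   -2   1 ]
ρ3 → 1/4·ρ3
  [ 1  -3  0    4    -2 ]
  [ 0   0  1  -14     6 ]
  [ 0   0  0    1  -1/4 ]
  [ 0   0  0   -2     1 ]
ρ4 → ρ4 + 2·ρ3
  [ 1  -3  0    4    -2 ]
  [ 0   0  1  -14     6 ]
  [ 0   0  0    1  -1/4 ]
  [ 0   0  0    0   1/2 ]
ρ4 → 2·ρ4
  [ 1  -3  0    4    -2 ]
  [ 0   0  1  -14     6 ]
  [ 0   0  0    1  -1/4 ]
  [ 0   0  0    0     1 ]
ρ3 → ρ3 + 1/4·ρ4
  [ 1  -3  0    4  -2 ]
  [ 0   0  1  -14   6 ]
  [ 0   0  0    1   0 ]
  [ 0   0  0    0   1 ]
ρ2 → ρ2 − 6·ρ4
  [ 1  -3  0    4  -2 ]
  [ 0   0  1  -14   0 ]
  [ 0   0  0    1   0 ]
  [ 0   0  0    0   1 ]
ρ1 → ρ1 + 2·ρ4
  [ 1  -3  0    4  0 ]
  [ 0   0  1  -14  0 ]
  [ 0   0  0    1  0 ]
  [ 0   0  0    0  1 ]
ρ2 → ρ2 + 14·ρ3
  [ 1  -3  0  4  0 ]
  [ 0   0  1  0  0 ]
  [ 0   0  0  1  0 ]
  [ 0   0  0  0  1 ]
ρ1 → ρ1 − 4·ρ3
  [ 1  -3  0  0  0 ]
  [ 0   0  1  0  0 ]
  [ 0   0  0  1  0 ]
  [ 0   0  0  0  1 ]

[[1, -3, 0, 0, 0], [0, 0, 1, 0, 0], [0, 0, 0, 1, 0], [0, 0, 0, 0, 1]]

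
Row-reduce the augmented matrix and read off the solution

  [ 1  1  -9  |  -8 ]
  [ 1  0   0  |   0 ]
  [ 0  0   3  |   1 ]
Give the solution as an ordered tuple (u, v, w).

(0, -5, 1/3)

ρ2 := ρ2 − ρ1
  [ 1   1  -9  |  -8 ]
  [ 0  -1   9  |   8 ]
  [ 0   0   3  |   1 ]
ρ2 := -1·ρ2
  [ 1  1  -9  |  -8 ]
  [ 0  1  -9  |  -8 ]
  [ 0  0   3  |   1 ]
ρ3 := 1/3·ρ3
  [ 1  1  -9  |   -8 ]
  [ 0  1  -9  |   -8 ]
  [ 0  0   1  |  1/3 ]
ρ2 := ρ2 + 9·ρ3
  [ 1  1  -9  |   -8 ]
  [ 0  1   0  |   -5 ]
  [ 0  0   1  |  1/3 ]
ρ1 := ρ1 + 9·ρ3
  [ 1  1  0  |   -5 ]
  [ 0  1  0  |   -5 ]
  [ 0  0  1  |  1/3 ]
ρ1 := ρ1 − ρ2
  [ 1  0  0  |    0 ]
  [ 0  1  0  |   -5 ]
  [ 0  0  1  |  1/3 ]
Reading off the last column: u = 0, v = -5, w = 1/3.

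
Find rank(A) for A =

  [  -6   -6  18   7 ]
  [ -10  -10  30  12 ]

rank = 2

ρ1 ← -1/6·ρ1
  [   1    1  -3  -7/6 ]
  [ -10  -10  30    12 ]
ρ2 ← ρ2 + 10·ρ1
  [ 1  1  -3  -7/6 ]
  [ 0  0   0   1/3 ]
ρ2 ← 3·ρ2
  [ 1  1  -3  -7/6 ]
  [ 0  0   0     1 ]
ρ1 ← ρ1 + 7/6·ρ2
  [ 1  1  -3  0 ]
  [ 0  0   0  1 ]
The reduced form has 2 nonzero rows.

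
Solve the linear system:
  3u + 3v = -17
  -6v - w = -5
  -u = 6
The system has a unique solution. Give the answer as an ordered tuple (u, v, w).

(-6, 1/3, 3)

Form the augmented matrix and row-reduce:
  [  3   3   0  |  -17 ]
  [  0  -6  -1  |   -5 ]
  [ -1   0   0  |    6 ]
R1 -> 1/3·R1
  [  1   1   0  |  -17/3 ]
  [  0  -6  -1  |     -5 ]
  [ -1   0   0  |      6 ]
R3 -> R3 + R1
  [ 1   1   0  |  -17/3 ]
  [ 0  -6  -1  |     -5 ]
  [ 0   1   0  |    1/3 ]
R2 -> -1/6·R2
  [ 1  1    0  |  -17/3 ]
  [ 0  1  1/6  |    5/6 ]
  [ 0  1    0  |    1/3 ]
R3 -> R3 − R2
  [ 1  1     0  |  -17/3 ]
  [ 0  1   1/6  |    5/6 ]
  [ 0  0  -1/6  |   -1/2 ]
R3 -> -6·R3
  [ 1  1    0  |  -17/3 ]
  [ 0  1  1/6  |    5/6 ]
  [ 0  0    1  |      3 ]
R2 -> R2 − 1/6·R3
  [ 1  1  0  |  -17/3 ]
  [ 0  1  0  |    1/3 ]
  [ 0  0  1  |      3 ]
R1 -> R1 − R2
  [ 1  0  0  |   -6 ]
  [ 0  1  0  |  1/3 ]
  [ 0  0  1  |    3 ]
Reading off the last column: u = -6, v = 1/3, w = 3.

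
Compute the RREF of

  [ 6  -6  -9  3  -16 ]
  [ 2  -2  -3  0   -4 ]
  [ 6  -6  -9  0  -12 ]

ρ1 -> 1/6·ρ1
  [ 1  -1  -3/2  1/2  -8/3 ]
  [ 2  -2    -3    0    -4 ]
  [ 6  -6    -9    0   -12 ]
ρ2 -> ρ2 − 2·ρ1
  [ 1  -1  -3/2  1/2  -8/3 ]
  [ 0   0     0   -1   4/3 ]
  [ 6  -6    -9    0   -12 ]
ρ3 -> ρ3 − 6·ρ1
  [ 1  -1  -3/2  1/2  -8/3 ]
  [ 0   0     0   -1   4/3 ]
  [ 0   0     0   -3     4 ]
ρ2 -> -1·ρ2
  [ 1  -1  -3/2  1/2  -8/3 ]
  [ 0   0     0    1  -4/3 ]
  [ 0   0     0   -3     4 ]
ρ3 -> ρ3 + 3·ρ2
  [ 1  -1  -3/2  1/2  -8/3 ]
  [ 0   0     0    1  -4/3 ]
  [ 0   0     0    0     0 ]
ρ1 -> ρ1 − 1/2·ρ2
  [ 1  -1  -3/2  0    -2 ]
  [ 0   0     0  1  -4/3 ]
  [ 0   0     0  0     0 ]

[[1, -1, -3/2, 0, -2], [0, 0, 0, 1, -4/3], [0, 0, 0, 0, 0]]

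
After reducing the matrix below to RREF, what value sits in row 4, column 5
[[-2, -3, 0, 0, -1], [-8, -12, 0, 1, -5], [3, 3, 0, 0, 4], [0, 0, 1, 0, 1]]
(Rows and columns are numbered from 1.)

R1 → -1/2·R1
  [  1  3/2  0  0  1/2 ]
  [ -8  -12  0  1   -5 ]
  [  3    3  0  0    4 ]
  [  0    0  1  0    1 ]
R2 → R2 + 8·R1
  [ 1  3/2  0  0  1/2 ]
  [ 0    0  0  1   -1 ]
  [ 3    3  0  0    4 ]
  [ 0    0  1  0    1 ]
R3 → R3 − 3·R1
  [ 1   3/2  0  0  1/2 ]
  [ 0     0  0  1   -1 ]
  [ 0  -3/2  0  0  5/2 ]
  [ 0     0  1  0    1 ]
R2 <=> R3
  [ 1   3/2  0  0  1/2 ]
  [ 0  -3/2  0  0  5/2 ]
  [ 0     0  0  1   -1 ]
  [ 0     0  1  0    1 ]
R2 → -2/3·R2
  [ 1  3/2  0  0   1/2 ]
  [ 0    1  0  0  -5/3 ]
  [ 0    0  0  1    -1 ]
  [ 0    0  1  0     1 ]
R3 <=> R4
  [ 1  3/2  0  0   1/2 ]
  [ 0    1  0  0  -5/3 ]
  [ 0    0  1  0     1 ]
  [ 0    0  0  1    -1 ]
R1 → R1 − 3/2·R2
  [ 1  0  0  0     3 ]
  [ 0  1  0  0  -5/3 ]
  [ 0  0  1  0     1 ]
  [ 0  0  0  1    -1 ]

-1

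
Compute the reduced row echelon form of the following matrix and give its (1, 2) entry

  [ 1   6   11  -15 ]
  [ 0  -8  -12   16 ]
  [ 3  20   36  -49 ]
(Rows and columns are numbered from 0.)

R3 := R3 − 3·R1
  [ 1   6   11  -15 ]
  [ 0  -8  -12   16 ]
  [ 0   2    3   -4 ]
R2 := -1/8·R2
  [ 1  6   11  -15 ]
  [ 0  1  3/2   -2 ]
  [ 0  2    3   -4 ]
R3 := R3 − 2·R2
  [ 1  6   11  -15 ]
  [ 0  1  3/2   -2 ]
  [ 0  0    0    0 ]
R1 := R1 − 6·R2
  [ 1  0    2  -3 ]
  [ 0  1  3/2  -2 ]
  [ 0  0    0   0 ]

3/2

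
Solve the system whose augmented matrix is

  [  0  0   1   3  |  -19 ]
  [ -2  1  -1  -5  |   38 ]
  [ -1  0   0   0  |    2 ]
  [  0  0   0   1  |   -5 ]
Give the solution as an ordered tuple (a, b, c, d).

R1 <-> R2
  [ -2  1  -1  -5  |   38 ]
  [  0  0   1   3  |  -19 ]
  [ -1  0   0   0  |    2 ]
  [  0  0   0   1  |   -5 ]
R1 := -1/2·R1
  [  1  -1/2  1/2  5/2  |  -19 ]
  [  0     0    1    3  |  -19 ]
  [ -1     0    0    0  |    2 ]
  [  0     0    0    1  |   -5 ]
R3 := R3 + R1
  [ 1  -1/2  1/2  5/2  |  -19 ]
  [ 0     0    1    3  |  -19 ]
  [ 0  -1/2  1/2  5/2  |  -17 ]
  [ 0     0    0    1  |   -5 ]
R2 <-> R3
  [ 1  -1/2  1/2  5/2  |  -19 ]
  [ 0  -1/2  1/2  5/2  |  -17 ]
  [ 0     0    1    3  |  -19 ]
  [ 0     0    0    1  |   -5 ]
R2 := -2·R2
  [ 1  -1/2  1/2  5/2  |  -19 ]
  [ 0     1   -1   -5  |   34 ]
  [ 0     0    1    3  |  -19 ]
  [ 0     0    0    1  |   -5 ]
R3 := R3 − 3·R4
  [ 1  -1/2  1/2  5/2  |  -19 ]
  [ 0     1   -1   -5  |   34 ]
  [ 0     0    1    0  |   -4 ]
  [ 0     0    0    1  |   -5 ]
R2 := R2 + 5·R4
  [ 1  -1/2  1/2  5/2  |  -19 ]
  [ 0     1   -1    0  |    9 ]
  [ 0     0    1    0  |   -4 ]
  [ 0     0    0    1  |   -5 ]
R1 := R1 − 5/2·R4
  [ 1  -1/2  1/2  0  |  -13/2 ]
  [ 0     1   -1  0  |      9 ]
  [ 0     0    1  0  |     -4 ]
  [ 0     0    0  1  |     -5 ]
R2 := R2 + R3
  [ 1  -1/2  1/2  0  |  -13/2 ]
  [ 0     1    0  0  |      5 ]
  [ 0     0    1  0  |     -4 ]
  [ 0     0    0  1  |     -5 ]
R1 := R1 − 1/2·R3
  [ 1  -1/2  0  0  |  -9/2 ]
  [ 0     1  0  0  |     5 ]
  [ 0     0  1  0  |    -4 ]
  [ 0     0  0  1  |    -5 ]
R1 := R1 + 1/2·R2
  [ 1  0  0  0  |  -2 ]
  [ 0  1  0  0  |   5 ]
  [ 0  0  1  0  |  -4 ]
  [ 0  0  0  1  |  -5 ]
Reading off the last column: a = -2, b = 5, c = -4, d = -5.

(-2, 5, -4, -5)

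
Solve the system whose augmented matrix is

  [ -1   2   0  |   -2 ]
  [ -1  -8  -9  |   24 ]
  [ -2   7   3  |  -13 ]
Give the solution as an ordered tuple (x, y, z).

(4, 1, -4)

R1 := -1·R1
  [  1  -2   0  |    2 ]
  [ -1  -8  -9  |   24 ]
  [ -2   7   3  |  -13 ]
R2 := R2 + R1
  [  1   -2   0  |    2 ]
  [  0  -10  -9  |   26 ]
  [ -2    7   3  |  -13 ]
R3 := R3 + 2·R1
  [ 1   -2   0  |   2 ]
  [ 0  -10  -9  |  26 ]
  [ 0    3   3  |  -9 ]
R2 := -1/10·R2
  [ 1  -2     0  |      2 ]
  [ 0   1  9/10  |  -13/5 ]
  [ 0   3     3  |     -9 ]
R3 := R3 − 3·R2
  [ 1  -2     0  |      2 ]
  [ 0   1  9/10  |  -13/5 ]
  [ 0   0  3/10  |   -6/5 ]
R3 := 10/3·R3
  [ 1  -2     0  |      2 ]
  [ 0   1  9/10  |  -13/5 ]
  [ 0   0     1  |     -4 ]
R2 := R2 − 9/10·R3
  [ 1  -2  0  |   2 ]
  [ 0   1  0  |   1 ]
  [ 0   0  1  |  -4 ]
R1 := R1 + 2·R2
  [ 1  0  0  |   4 ]
  [ 0  1  0  |   1 ]
  [ 0  0  1  |  -4 ]
Reading off the last column: x = 4, y = 1, z = -4.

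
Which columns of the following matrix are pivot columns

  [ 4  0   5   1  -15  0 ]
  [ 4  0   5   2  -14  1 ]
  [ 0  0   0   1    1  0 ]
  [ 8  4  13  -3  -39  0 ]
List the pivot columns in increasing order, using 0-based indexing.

r1 → 1/4·r1
r2 → r2 − 4·r1
r4 → r4 − 8·r1
r2 <-> r4
r2 → 1/4·r2
r4 → r4 − r3
r2 → r2 + 5/4·r3
r1 → r1 − 1/4·r3
Pivot columns are the columns containing a leading 1.

0, 1, 3, 5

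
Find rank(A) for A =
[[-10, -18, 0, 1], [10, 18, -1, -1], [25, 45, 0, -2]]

rank = 3

Multiply R1 by -1/10.
Subtract 10 times R1 from R2.
Subtract 25 times R1 from R3.
Multiply R2 by -1.
Multiply R3 by 2.
Add 1/10 times R3 to R1.
The reduced form has 3 nonzero rows.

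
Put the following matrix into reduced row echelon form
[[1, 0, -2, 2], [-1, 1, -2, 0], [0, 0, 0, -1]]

ρ2 -> ρ2 + ρ1
ρ3 -> -1·ρ3
ρ2 -> ρ2 − 2·ρ3
ρ1 -> ρ1 − 2·ρ3

[[1, 0, -2, 0], [0, 1, -4, 0], [0, 0, 0, 1]]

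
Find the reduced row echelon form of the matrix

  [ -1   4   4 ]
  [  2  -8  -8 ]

[[1, -4, -4], [0, 0, 0]]

ρ1 -> -1·ρ1
ρ2 -> ρ2 − 2·ρ1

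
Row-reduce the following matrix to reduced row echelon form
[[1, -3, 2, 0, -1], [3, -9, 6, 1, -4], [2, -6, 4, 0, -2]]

R2 := R2 − 3·R1
  [ 1  -3  2  0  -1 ]
  [ 0   0  0  1  -1 ]
  [ 2  -6  4  0  -2 ]
R3 := R3 − 2·R1
  [ 1  -3  2  0  -1 ]
  [ 0   0  0  1  -1 ]
  [ 0   0  0  0   0 ]

[[1, -3, 2, 0, -1], [0, 0, 0, 1, -1], [0, 0, 0, 0, 0]]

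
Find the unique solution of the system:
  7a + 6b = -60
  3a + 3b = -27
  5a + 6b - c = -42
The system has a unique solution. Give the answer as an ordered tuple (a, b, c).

(-6, -3, -6)

Form the augmented matrix and row-reduce:
  [ 7  6   0  |  -60 ]
  [ 3  3   0  |  -27 ]
  [ 5  6  -1  |  -42 ]
r1 → 1/7·r1
  [ 1  6/7   0  |  -60/7 ]
  [ 3    3   0  |    -27 ]
  [ 5    6  -1  |    -42 ]
r2 → r2 − 3·r1
  [ 1  6/7   0  |  -60/7 ]
  [ 0  3/7   0  |   -9/7 ]
  [ 5    6  -1  |    -42 ]
r3 → r3 − 5·r1
  [ 1   6/7   0  |  -60/7 ]
  [ 0   3/7   0  |   -9/7 ]
  [ 0  12/7  -1  |    6/7 ]
r2 → 7/3·r2
  [ 1   6/7   0  |  -60/7 ]
  [ 0     1   0  |     -3 ]
  [ 0  12/7  -1  |    6/7 ]
r3 → r3 − 12/7·r2
  [ 1  6/7   0  |  -60/7 ]
  [ 0    1   0  |     -3 ]
  [ 0    0  -1  |      6 ]
r3 → -1·r3
  [ 1  6/7  0  |  -60/7 ]
  [ 0    1  0  |     -3 ]
  [ 0    0  1  |     -6 ]
r1 → r1 − 6/7·r2
  [ 1  0  0  |  -6 ]
  [ 0  1  0  |  -3 ]
  [ 0  0  1  |  -6 ]
Reading off the last column: a = -6, b = -3, c = -6.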